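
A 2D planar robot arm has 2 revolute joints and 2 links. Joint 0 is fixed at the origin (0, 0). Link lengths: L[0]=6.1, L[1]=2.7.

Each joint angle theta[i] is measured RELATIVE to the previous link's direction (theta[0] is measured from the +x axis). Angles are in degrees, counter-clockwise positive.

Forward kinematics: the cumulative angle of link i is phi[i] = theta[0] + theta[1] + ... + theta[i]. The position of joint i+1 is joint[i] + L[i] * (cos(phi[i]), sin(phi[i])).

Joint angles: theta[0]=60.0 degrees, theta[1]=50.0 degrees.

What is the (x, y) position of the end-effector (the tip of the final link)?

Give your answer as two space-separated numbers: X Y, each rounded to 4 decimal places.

joint[0] = (0.0000, 0.0000)  (base)
link 0: phi[0] = 60 = 60 deg
  cos(60 deg) = 0.5000, sin(60 deg) = 0.8660
  joint[1] = (0.0000, 0.0000) + 6.1 * (0.5000, 0.8660) = (0.0000 + 3.0500, 0.0000 + 5.2828) = (3.0500, 5.2828)
link 1: phi[1] = 60 + 50 = 110 deg
  cos(110 deg) = -0.3420, sin(110 deg) = 0.9397
  joint[2] = (3.0500, 5.2828) + 2.7 * (-0.3420, 0.9397) = (3.0500 + -0.9235, 5.2828 + 2.5372) = (2.1265, 7.8199)
End effector: (2.1265, 7.8199)

Answer: 2.1265 7.8199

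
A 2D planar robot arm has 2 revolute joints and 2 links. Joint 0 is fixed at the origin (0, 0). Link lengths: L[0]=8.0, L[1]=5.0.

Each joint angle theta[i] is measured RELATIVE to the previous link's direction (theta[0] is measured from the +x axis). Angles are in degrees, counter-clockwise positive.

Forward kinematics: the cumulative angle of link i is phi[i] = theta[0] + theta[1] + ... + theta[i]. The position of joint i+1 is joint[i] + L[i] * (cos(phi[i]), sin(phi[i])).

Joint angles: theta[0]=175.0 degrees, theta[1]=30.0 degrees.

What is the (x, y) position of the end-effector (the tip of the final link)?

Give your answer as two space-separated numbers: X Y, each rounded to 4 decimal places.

Answer: -12.5011 -1.4158

Derivation:
joint[0] = (0.0000, 0.0000)  (base)
link 0: phi[0] = 175 = 175 deg
  cos(175 deg) = -0.9962, sin(175 deg) = 0.0872
  joint[1] = (0.0000, 0.0000) + 8 * (-0.9962, 0.0872) = (0.0000 + -7.9696, 0.0000 + 0.6972) = (-7.9696, 0.6972)
link 1: phi[1] = 175 + 30 = 205 deg
  cos(205 deg) = -0.9063, sin(205 deg) = -0.4226
  joint[2] = (-7.9696, 0.6972) + 5 * (-0.9063, -0.4226) = (-7.9696 + -4.5315, 0.6972 + -2.1131) = (-12.5011, -1.4158)
End effector: (-12.5011, -1.4158)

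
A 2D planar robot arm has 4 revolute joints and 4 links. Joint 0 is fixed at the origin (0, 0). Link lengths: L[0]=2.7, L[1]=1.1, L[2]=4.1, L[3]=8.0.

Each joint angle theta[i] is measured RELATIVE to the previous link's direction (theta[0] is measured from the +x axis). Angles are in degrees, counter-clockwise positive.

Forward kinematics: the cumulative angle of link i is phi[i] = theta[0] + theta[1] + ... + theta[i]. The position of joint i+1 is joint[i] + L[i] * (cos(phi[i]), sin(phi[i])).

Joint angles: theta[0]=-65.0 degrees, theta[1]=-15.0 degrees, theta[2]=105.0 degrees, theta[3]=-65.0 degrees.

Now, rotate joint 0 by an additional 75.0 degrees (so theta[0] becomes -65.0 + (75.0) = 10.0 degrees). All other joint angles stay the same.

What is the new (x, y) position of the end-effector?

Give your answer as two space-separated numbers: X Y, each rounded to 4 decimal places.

joint[0] = (0.0000, 0.0000)  (base)
link 0: phi[0] = 10 = 10 deg
  cos(10 deg) = 0.9848, sin(10 deg) = 0.1736
  joint[1] = (0.0000, 0.0000) + 2.7 * (0.9848, 0.1736) = (0.0000 + 2.6590, 0.0000 + 0.4689) = (2.6590, 0.4689)
link 1: phi[1] = 10 + -15 = -5 deg
  cos(-5 deg) = 0.9962, sin(-5 deg) = -0.0872
  joint[2] = (2.6590, 0.4689) + 1.1 * (0.9962, -0.0872) = (2.6590 + 1.0958, 0.4689 + -0.0959) = (3.7548, 0.3730)
link 2: phi[2] = 10 + -15 + 105 = 100 deg
  cos(100 deg) = -0.1736, sin(100 deg) = 0.9848
  joint[3] = (3.7548, 0.3730) + 4.1 * (-0.1736, 0.9848) = (3.7548 + -0.7120, 0.3730 + 4.0377) = (3.0428, 4.4107)
link 3: phi[3] = 10 + -15 + 105 + -65 = 35 deg
  cos(35 deg) = 0.8192, sin(35 deg) = 0.5736
  joint[4] = (3.0428, 4.4107) + 8 * (0.8192, 0.5736) = (3.0428 + 6.5532, 4.4107 + 4.5886) = (9.5961, 8.9993)
End effector: (9.5961, 8.9993)

Answer: 9.5961 8.9993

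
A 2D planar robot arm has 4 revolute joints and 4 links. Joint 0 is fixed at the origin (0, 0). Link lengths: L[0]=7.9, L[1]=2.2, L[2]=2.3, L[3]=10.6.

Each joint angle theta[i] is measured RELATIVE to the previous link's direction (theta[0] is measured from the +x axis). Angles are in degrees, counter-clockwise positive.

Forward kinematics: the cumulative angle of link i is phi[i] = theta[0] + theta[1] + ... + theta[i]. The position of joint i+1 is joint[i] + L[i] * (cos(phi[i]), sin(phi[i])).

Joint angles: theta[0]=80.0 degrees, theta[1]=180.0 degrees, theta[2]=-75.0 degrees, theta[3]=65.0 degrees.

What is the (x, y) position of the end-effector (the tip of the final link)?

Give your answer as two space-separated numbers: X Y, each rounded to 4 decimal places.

Answer: -4.9269 -4.5478

Derivation:
joint[0] = (0.0000, 0.0000)  (base)
link 0: phi[0] = 80 = 80 deg
  cos(80 deg) = 0.1736, sin(80 deg) = 0.9848
  joint[1] = (0.0000, 0.0000) + 7.9 * (0.1736, 0.9848) = (0.0000 + 1.3718, 0.0000 + 7.7800) = (1.3718, 7.7800)
link 1: phi[1] = 80 + 180 = 260 deg
  cos(260 deg) = -0.1736, sin(260 deg) = -0.9848
  joint[2] = (1.3718, 7.7800) + 2.2 * (-0.1736, -0.9848) = (1.3718 + -0.3820, 7.7800 + -2.1666) = (0.9898, 5.6134)
link 2: phi[2] = 80 + 180 + -75 = 185 deg
  cos(185 deg) = -0.9962, sin(185 deg) = -0.0872
  joint[3] = (0.9898, 5.6134) + 2.3 * (-0.9962, -0.0872) = (0.9898 + -2.2912, 5.6134 + -0.2005) = (-1.3015, 5.4129)
link 3: phi[3] = 80 + 180 + -75 + 65 = 250 deg
  cos(250 deg) = -0.3420, sin(250 deg) = -0.9397
  joint[4] = (-1.3015, 5.4129) + 10.6 * (-0.3420, -0.9397) = (-1.3015 + -3.6254, 5.4129 + -9.9607) = (-4.9269, -4.5478)
End effector: (-4.9269, -4.5478)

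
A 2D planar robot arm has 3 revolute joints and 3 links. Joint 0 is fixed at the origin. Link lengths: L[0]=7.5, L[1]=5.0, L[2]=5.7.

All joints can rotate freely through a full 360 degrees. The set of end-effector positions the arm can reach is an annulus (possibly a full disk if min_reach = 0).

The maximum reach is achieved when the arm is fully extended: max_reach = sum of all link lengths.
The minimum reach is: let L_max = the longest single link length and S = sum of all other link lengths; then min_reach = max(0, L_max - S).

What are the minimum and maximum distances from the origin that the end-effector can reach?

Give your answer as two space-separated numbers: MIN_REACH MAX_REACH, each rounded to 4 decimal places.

Answer: 0.0000 18.2000

Derivation:
Link lengths: [7.5, 5.0, 5.7]
max_reach = 7.5 + 5 + 5.7 = 18.2
L_max = max([7.5, 5.0, 5.7]) = 7.5
S (sum of others) = 18.2 - 7.5 = 10.7
min_reach = max(0, 7.5 - 10.7) = max(0, -3.2) = 0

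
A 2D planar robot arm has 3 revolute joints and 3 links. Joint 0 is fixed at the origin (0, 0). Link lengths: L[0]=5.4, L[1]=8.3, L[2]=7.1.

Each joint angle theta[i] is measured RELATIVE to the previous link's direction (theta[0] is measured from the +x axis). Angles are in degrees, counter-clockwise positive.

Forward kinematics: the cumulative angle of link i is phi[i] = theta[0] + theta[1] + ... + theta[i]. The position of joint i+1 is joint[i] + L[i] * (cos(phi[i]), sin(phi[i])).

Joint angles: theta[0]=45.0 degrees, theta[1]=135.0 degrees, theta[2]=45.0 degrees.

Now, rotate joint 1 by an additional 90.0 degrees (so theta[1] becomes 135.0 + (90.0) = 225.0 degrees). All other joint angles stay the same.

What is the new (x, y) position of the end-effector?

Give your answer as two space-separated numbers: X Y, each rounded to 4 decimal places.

joint[0] = (0.0000, 0.0000)  (base)
link 0: phi[0] = 45 = 45 deg
  cos(45 deg) = 0.7071, sin(45 deg) = 0.7071
  joint[1] = (0.0000, 0.0000) + 5.4 * (0.7071, 0.7071) = (0.0000 + 3.8184, 0.0000 + 3.8184) = (3.8184, 3.8184)
link 1: phi[1] = 45 + 225 = 270 deg
  cos(270 deg) = -0.0000, sin(270 deg) = -1.0000
  joint[2] = (3.8184, 3.8184) + 8.3 * (-0.0000, -1.0000) = (3.8184 + -0.0000, 3.8184 + -8.3000) = (3.8184, -4.4816)
link 2: phi[2] = 45 + 225 + 45 = 315 deg
  cos(315 deg) = 0.7071, sin(315 deg) = -0.7071
  joint[3] = (3.8184, -4.4816) + 7.1 * (0.7071, -0.7071) = (3.8184 + 5.0205, -4.4816 + -5.0205) = (8.8388, -9.5021)
End effector: (8.8388, -9.5021)

Answer: 8.8388 -9.5021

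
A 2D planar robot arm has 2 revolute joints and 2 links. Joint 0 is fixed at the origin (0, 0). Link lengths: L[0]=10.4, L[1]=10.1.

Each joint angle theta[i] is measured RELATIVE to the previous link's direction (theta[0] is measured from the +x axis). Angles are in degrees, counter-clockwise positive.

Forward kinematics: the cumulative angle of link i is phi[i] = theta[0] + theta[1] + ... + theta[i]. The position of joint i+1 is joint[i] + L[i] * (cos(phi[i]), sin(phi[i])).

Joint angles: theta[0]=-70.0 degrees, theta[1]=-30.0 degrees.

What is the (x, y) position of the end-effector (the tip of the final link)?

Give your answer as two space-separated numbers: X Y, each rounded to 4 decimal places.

joint[0] = (0.0000, 0.0000)  (base)
link 0: phi[0] = -70 = -70 deg
  cos(-70 deg) = 0.3420, sin(-70 deg) = -0.9397
  joint[1] = (0.0000, 0.0000) + 10.4 * (0.3420, -0.9397) = (0.0000 + 3.5570, 0.0000 + -9.7728) = (3.5570, -9.7728)
link 1: phi[1] = -70 + -30 = -100 deg
  cos(-100 deg) = -0.1736, sin(-100 deg) = -0.9848
  joint[2] = (3.5570, -9.7728) + 10.1 * (-0.1736, -0.9848) = (3.5570 + -1.7538, -9.7728 + -9.9466) = (1.8032, -19.7194)
End effector: (1.8032, -19.7194)

Answer: 1.8032 -19.7194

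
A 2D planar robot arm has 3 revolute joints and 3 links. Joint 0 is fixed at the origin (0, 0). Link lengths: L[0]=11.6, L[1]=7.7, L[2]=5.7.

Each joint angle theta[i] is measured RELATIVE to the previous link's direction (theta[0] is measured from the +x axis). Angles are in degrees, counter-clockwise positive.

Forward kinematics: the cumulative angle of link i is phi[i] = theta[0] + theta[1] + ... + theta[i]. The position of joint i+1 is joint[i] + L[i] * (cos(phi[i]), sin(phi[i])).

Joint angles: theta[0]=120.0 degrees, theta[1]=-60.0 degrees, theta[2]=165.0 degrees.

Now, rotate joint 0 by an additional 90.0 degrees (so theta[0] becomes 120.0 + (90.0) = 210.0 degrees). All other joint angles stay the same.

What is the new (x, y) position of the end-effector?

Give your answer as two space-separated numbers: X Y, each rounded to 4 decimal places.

Answer: -12.6838 -5.9805

Derivation:
joint[0] = (0.0000, 0.0000)  (base)
link 0: phi[0] = 210 = 210 deg
  cos(210 deg) = -0.8660, sin(210 deg) = -0.5000
  joint[1] = (0.0000, 0.0000) + 11.6 * (-0.8660, -0.5000) = (0.0000 + -10.0459, 0.0000 + -5.8000) = (-10.0459, -5.8000)
link 1: phi[1] = 210 + -60 = 150 deg
  cos(150 deg) = -0.8660, sin(150 deg) = 0.5000
  joint[2] = (-10.0459, -5.8000) + 7.7 * (-0.8660, 0.5000) = (-10.0459 + -6.6684, -5.8000 + 3.8500) = (-16.7143, -1.9500)
link 2: phi[2] = 210 + -60 + 165 = 315 deg
  cos(315 deg) = 0.7071, sin(315 deg) = -0.7071
  joint[3] = (-16.7143, -1.9500) + 5.7 * (0.7071, -0.7071) = (-16.7143 + 4.0305, -1.9500 + -4.0305) = (-12.6838, -5.9805)
End effector: (-12.6838, -5.9805)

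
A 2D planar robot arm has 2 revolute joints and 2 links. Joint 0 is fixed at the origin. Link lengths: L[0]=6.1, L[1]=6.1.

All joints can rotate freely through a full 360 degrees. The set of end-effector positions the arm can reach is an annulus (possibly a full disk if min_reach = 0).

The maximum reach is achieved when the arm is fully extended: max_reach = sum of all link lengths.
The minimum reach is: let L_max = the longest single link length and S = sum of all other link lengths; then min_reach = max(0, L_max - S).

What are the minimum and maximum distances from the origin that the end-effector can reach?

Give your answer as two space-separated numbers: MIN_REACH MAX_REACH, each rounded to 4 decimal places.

Answer: 0.0000 12.2000

Derivation:
Link lengths: [6.1, 6.1]
max_reach = 6.1 + 6.1 = 12.2
L_max = max([6.1, 6.1]) = 6.1
S (sum of others) = 12.2 - 6.1 = 6.1
min_reach = max(0, 6.1 - 6.1) = max(0, 0) = 0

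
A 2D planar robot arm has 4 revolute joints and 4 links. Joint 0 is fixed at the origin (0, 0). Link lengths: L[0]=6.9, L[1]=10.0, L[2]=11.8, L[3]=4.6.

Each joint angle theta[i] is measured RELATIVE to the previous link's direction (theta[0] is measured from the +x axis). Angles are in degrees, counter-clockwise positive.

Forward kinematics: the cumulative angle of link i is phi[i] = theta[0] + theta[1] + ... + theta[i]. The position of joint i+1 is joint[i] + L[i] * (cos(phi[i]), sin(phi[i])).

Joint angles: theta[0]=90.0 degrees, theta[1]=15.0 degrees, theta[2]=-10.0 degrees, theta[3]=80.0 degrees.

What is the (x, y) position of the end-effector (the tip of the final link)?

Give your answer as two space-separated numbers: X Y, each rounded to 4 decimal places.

Answer: -8.1991 28.7153

Derivation:
joint[0] = (0.0000, 0.0000)  (base)
link 0: phi[0] = 90 = 90 deg
  cos(90 deg) = 0.0000, sin(90 deg) = 1.0000
  joint[1] = (0.0000, 0.0000) + 6.9 * (0.0000, 1.0000) = (0.0000 + 0.0000, 0.0000 + 6.9000) = (0.0000, 6.9000)
link 1: phi[1] = 90 + 15 = 105 deg
  cos(105 deg) = -0.2588, sin(105 deg) = 0.9659
  joint[2] = (0.0000, 6.9000) + 10 * (-0.2588, 0.9659) = (0.0000 + -2.5882, 6.9000 + 9.6593) = (-2.5882, 16.5593)
link 2: phi[2] = 90 + 15 + -10 = 95 deg
  cos(95 deg) = -0.0872, sin(95 deg) = 0.9962
  joint[3] = (-2.5882, 16.5593) + 11.8 * (-0.0872, 0.9962) = (-2.5882 + -1.0284, 16.5593 + 11.7551) = (-3.6166, 28.3144)
link 3: phi[3] = 90 + 15 + -10 + 80 = 175 deg
  cos(175 deg) = -0.9962, sin(175 deg) = 0.0872
  joint[4] = (-3.6166, 28.3144) + 4.6 * (-0.9962, 0.0872) = (-3.6166 + -4.5825, 28.3144 + 0.4009) = (-8.1991, 28.7153)
End effector: (-8.1991, 28.7153)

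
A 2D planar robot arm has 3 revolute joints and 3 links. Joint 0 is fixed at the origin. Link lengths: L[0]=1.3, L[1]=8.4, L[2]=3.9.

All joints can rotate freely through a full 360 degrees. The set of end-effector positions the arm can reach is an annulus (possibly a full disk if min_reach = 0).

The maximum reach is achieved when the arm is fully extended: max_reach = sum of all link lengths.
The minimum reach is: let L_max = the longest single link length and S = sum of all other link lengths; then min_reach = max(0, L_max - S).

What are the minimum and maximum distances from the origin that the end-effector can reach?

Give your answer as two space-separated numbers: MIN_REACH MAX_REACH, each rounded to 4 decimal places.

Answer: 3.2000 13.6000

Derivation:
Link lengths: [1.3, 8.4, 3.9]
max_reach = 1.3 + 8.4 + 3.9 = 13.6
L_max = max([1.3, 8.4, 3.9]) = 8.4
S (sum of others) = 13.6 - 8.4 = 5.2
min_reach = max(0, 8.4 - 5.2) = max(0, 3.2) = 3.2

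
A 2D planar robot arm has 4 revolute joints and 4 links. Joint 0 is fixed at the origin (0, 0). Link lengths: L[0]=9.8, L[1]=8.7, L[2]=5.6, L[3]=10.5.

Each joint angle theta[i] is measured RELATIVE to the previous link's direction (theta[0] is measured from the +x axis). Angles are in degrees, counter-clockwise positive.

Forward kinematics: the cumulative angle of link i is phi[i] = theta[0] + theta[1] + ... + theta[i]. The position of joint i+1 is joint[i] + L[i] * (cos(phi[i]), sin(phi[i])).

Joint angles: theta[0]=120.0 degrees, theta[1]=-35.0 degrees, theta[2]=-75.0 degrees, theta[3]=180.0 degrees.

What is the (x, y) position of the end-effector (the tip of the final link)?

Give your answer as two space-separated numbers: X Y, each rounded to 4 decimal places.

joint[0] = (0.0000, 0.0000)  (base)
link 0: phi[0] = 120 = 120 deg
  cos(120 deg) = -0.5000, sin(120 deg) = 0.8660
  joint[1] = (0.0000, 0.0000) + 9.8 * (-0.5000, 0.8660) = (0.0000 + -4.9000, 0.0000 + 8.4870) = (-4.9000, 8.4870)
link 1: phi[1] = 120 + -35 = 85 deg
  cos(85 deg) = 0.0872, sin(85 deg) = 0.9962
  joint[2] = (-4.9000, 8.4870) + 8.7 * (0.0872, 0.9962) = (-4.9000 + 0.7583, 8.4870 + 8.6669) = (-4.1417, 17.1539)
link 2: phi[2] = 120 + -35 + -75 = 10 deg
  cos(10 deg) = 0.9848, sin(10 deg) = 0.1736
  joint[3] = (-4.1417, 17.1539) + 5.6 * (0.9848, 0.1736) = (-4.1417 + 5.5149, 17.1539 + 0.9724) = (1.3732, 18.1264)
link 3: phi[3] = 120 + -35 + -75 + 180 = 190 deg
  cos(190 deg) = -0.9848, sin(190 deg) = -0.1736
  joint[4] = (1.3732, 18.1264) + 10.5 * (-0.9848, -0.1736) = (1.3732 + -10.3405, 18.1264 + -1.8233) = (-8.9673, 16.3031)
End effector: (-8.9673, 16.3031)

Answer: -8.9673 16.3031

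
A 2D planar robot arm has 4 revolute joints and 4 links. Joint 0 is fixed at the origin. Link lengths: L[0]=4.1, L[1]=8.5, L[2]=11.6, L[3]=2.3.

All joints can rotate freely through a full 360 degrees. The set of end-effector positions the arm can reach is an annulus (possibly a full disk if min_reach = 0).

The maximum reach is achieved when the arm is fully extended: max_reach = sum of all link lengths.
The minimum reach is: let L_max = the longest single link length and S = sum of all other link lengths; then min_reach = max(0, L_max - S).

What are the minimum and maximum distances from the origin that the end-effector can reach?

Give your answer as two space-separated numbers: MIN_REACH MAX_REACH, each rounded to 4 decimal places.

Link lengths: [4.1, 8.5, 11.6, 2.3]
max_reach = 4.1 + 8.5 + 11.6 + 2.3 = 26.5
L_max = max([4.1, 8.5, 11.6, 2.3]) = 11.6
S (sum of others) = 26.5 - 11.6 = 14.9
min_reach = max(0, 11.6 - 14.9) = max(0, -3.3) = 0

Answer: 0.0000 26.5000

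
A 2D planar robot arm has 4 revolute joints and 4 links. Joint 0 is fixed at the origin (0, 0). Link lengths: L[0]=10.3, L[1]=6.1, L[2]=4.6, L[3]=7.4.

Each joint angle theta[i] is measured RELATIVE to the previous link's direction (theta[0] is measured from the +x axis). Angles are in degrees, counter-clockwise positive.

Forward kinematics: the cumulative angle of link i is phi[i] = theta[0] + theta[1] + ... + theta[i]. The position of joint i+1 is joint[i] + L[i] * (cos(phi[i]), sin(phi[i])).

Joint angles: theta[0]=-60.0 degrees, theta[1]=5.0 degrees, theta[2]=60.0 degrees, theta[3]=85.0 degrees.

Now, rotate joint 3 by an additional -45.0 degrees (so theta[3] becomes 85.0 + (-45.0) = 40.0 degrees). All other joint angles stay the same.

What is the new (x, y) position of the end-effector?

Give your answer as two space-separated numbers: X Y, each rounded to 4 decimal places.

Answer: 18.4639 -8.2834

Derivation:
joint[0] = (0.0000, 0.0000)  (base)
link 0: phi[0] = -60 = -60 deg
  cos(-60 deg) = 0.5000, sin(-60 deg) = -0.8660
  joint[1] = (0.0000, 0.0000) + 10.3 * (0.5000, -0.8660) = (0.0000 + 5.1500, 0.0000 + -8.9201) = (5.1500, -8.9201)
link 1: phi[1] = -60 + 5 = -55 deg
  cos(-55 deg) = 0.5736, sin(-55 deg) = -0.8192
  joint[2] = (5.1500, -8.9201) + 6.1 * (0.5736, -0.8192) = (5.1500 + 3.4988, -8.9201 + -4.9968) = (8.6488, -13.9169)
link 2: phi[2] = -60 + 5 + 60 = 5 deg
  cos(5 deg) = 0.9962, sin(5 deg) = 0.0872
  joint[3] = (8.6488, -13.9169) + 4.6 * (0.9962, 0.0872) = (8.6488 + 4.5825, -13.9169 + 0.4009) = (13.2313, -13.5160)
link 3: phi[3] = -60 + 5 + 60 + 40 = 45 deg
  cos(45 deg) = 0.7071, sin(45 deg) = 0.7071
  joint[4] = (13.2313, -13.5160) + 7.4 * (0.7071, 0.7071) = (13.2313 + 5.2326, -13.5160 + 5.2326) = (18.4639, -8.2834)
End effector: (18.4639, -8.2834)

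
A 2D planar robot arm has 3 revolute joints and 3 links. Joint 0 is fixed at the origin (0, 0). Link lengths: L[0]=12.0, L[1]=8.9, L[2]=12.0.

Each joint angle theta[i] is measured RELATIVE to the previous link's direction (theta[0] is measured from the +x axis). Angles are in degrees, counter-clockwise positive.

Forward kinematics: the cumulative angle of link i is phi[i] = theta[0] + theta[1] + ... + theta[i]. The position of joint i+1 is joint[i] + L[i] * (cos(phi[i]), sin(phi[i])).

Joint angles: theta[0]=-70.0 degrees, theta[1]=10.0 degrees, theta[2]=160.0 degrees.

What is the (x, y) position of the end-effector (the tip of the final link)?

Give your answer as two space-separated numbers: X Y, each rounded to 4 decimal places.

Answer: 6.4705 -7.1662

Derivation:
joint[0] = (0.0000, 0.0000)  (base)
link 0: phi[0] = -70 = -70 deg
  cos(-70 deg) = 0.3420, sin(-70 deg) = -0.9397
  joint[1] = (0.0000, 0.0000) + 12 * (0.3420, -0.9397) = (0.0000 + 4.1042, 0.0000 + -11.2763) = (4.1042, -11.2763)
link 1: phi[1] = -70 + 10 = -60 deg
  cos(-60 deg) = 0.5000, sin(-60 deg) = -0.8660
  joint[2] = (4.1042, -11.2763) + 8.9 * (0.5000, -0.8660) = (4.1042 + 4.4500, -11.2763 + -7.7076) = (8.5542, -18.9839)
link 2: phi[2] = -70 + 10 + 160 = 100 deg
  cos(100 deg) = -0.1736, sin(100 deg) = 0.9848
  joint[3] = (8.5542, -18.9839) + 12 * (-0.1736, 0.9848) = (8.5542 + -2.0838, -18.9839 + 11.8177) = (6.4705, -7.1662)
End effector: (6.4705, -7.1662)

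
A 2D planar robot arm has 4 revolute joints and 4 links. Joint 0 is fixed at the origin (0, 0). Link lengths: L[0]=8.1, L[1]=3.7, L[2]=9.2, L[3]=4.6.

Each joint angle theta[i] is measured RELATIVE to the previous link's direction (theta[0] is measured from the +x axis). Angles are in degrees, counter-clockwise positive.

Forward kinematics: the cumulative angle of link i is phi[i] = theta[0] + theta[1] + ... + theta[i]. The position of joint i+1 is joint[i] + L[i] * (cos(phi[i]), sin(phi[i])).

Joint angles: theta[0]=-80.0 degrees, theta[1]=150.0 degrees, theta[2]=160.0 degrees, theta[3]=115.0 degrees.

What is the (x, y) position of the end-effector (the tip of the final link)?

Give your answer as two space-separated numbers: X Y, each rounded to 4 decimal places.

Answer: 1.2016 -12.7383

Derivation:
joint[0] = (0.0000, 0.0000)  (base)
link 0: phi[0] = -80 = -80 deg
  cos(-80 deg) = 0.1736, sin(-80 deg) = -0.9848
  joint[1] = (0.0000, 0.0000) + 8.1 * (0.1736, -0.9848) = (0.0000 + 1.4066, 0.0000 + -7.9769) = (1.4066, -7.9769)
link 1: phi[1] = -80 + 150 = 70 deg
  cos(70 deg) = 0.3420, sin(70 deg) = 0.9397
  joint[2] = (1.4066, -7.9769) + 3.7 * (0.3420, 0.9397) = (1.4066 + 1.2655, -7.9769 + 3.4769) = (2.6720, -4.5001)
link 2: phi[2] = -80 + 150 + 160 = 230 deg
  cos(230 deg) = -0.6428, sin(230 deg) = -0.7660
  joint[3] = (2.6720, -4.5001) + 9.2 * (-0.6428, -0.7660) = (2.6720 + -5.9136, -4.5001 + -7.0476) = (-3.2416, -11.5477)
link 3: phi[3] = -80 + 150 + 160 + 115 = 345 deg
  cos(345 deg) = 0.9659, sin(345 deg) = -0.2588
  joint[4] = (-3.2416, -11.5477) + 4.6 * (0.9659, -0.2588) = (-3.2416 + 4.4433, -11.5477 + -1.1906) = (1.2016, -12.7383)
End effector: (1.2016, -12.7383)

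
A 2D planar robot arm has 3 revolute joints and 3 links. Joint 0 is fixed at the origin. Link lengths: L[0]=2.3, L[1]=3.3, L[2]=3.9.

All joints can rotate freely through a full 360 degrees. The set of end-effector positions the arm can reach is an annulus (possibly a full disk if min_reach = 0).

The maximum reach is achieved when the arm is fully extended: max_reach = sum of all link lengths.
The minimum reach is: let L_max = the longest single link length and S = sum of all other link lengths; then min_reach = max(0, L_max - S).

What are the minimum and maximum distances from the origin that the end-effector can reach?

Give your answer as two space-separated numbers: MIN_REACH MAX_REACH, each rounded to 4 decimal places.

Link lengths: [2.3, 3.3, 3.9]
max_reach = 2.3 + 3.3 + 3.9 = 9.5
L_max = max([2.3, 3.3, 3.9]) = 3.9
S (sum of others) = 9.5 - 3.9 = 5.6
min_reach = max(0, 3.9 - 5.6) = max(0, -1.7) = 0

Answer: 0.0000 9.5000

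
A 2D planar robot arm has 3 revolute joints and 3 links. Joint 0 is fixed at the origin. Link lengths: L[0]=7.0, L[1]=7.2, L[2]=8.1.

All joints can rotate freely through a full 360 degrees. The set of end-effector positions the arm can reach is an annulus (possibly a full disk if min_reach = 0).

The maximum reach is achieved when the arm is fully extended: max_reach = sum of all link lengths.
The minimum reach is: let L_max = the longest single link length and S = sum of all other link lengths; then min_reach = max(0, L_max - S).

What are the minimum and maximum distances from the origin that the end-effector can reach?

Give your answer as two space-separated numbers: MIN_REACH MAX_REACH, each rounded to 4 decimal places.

Link lengths: [7.0, 7.2, 8.1]
max_reach = 7 + 7.2 + 8.1 = 22.3
L_max = max([7.0, 7.2, 8.1]) = 8.1
S (sum of others) = 22.3 - 8.1 = 14.2
min_reach = max(0, 8.1 - 14.2) = max(0, -6.1) = 0

Answer: 0.0000 22.3000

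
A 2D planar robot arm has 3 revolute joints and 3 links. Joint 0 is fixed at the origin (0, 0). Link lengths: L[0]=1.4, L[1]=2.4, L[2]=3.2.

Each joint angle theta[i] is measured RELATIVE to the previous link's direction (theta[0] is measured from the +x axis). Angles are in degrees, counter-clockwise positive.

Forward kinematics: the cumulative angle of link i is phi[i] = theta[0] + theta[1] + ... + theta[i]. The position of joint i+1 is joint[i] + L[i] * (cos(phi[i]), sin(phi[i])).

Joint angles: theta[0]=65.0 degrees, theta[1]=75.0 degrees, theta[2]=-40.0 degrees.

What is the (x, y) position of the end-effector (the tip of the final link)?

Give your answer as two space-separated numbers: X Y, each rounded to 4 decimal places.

joint[0] = (0.0000, 0.0000)  (base)
link 0: phi[0] = 65 = 65 deg
  cos(65 deg) = 0.4226, sin(65 deg) = 0.9063
  joint[1] = (0.0000, 0.0000) + 1.4 * (0.4226, 0.9063) = (0.0000 + 0.5917, 0.0000 + 1.2688) = (0.5917, 1.2688)
link 1: phi[1] = 65 + 75 = 140 deg
  cos(140 deg) = -0.7660, sin(140 deg) = 0.6428
  joint[2] = (0.5917, 1.2688) + 2.4 * (-0.7660, 0.6428) = (0.5917 + -1.8385, 1.2688 + 1.5427) = (-1.2468, 2.8115)
link 2: phi[2] = 65 + 75 + -40 = 100 deg
  cos(100 deg) = -0.1736, sin(100 deg) = 0.9848
  joint[3] = (-1.2468, 2.8115) + 3.2 * (-0.1736, 0.9848) = (-1.2468 + -0.5557, 2.8115 + 3.1514) = (-1.8025, 5.9629)
End effector: (-1.8025, 5.9629)

Answer: -1.8025 5.9629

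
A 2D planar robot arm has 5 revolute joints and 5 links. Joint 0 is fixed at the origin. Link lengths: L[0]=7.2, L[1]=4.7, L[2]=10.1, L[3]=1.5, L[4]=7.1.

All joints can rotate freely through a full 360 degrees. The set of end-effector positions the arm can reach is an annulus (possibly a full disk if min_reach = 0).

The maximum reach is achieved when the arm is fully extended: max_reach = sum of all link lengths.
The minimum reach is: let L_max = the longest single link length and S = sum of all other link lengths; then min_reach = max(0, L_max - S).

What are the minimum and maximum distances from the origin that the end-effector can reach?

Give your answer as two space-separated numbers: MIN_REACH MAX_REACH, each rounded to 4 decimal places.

Link lengths: [7.2, 4.7, 10.1, 1.5, 7.1]
max_reach = 7.2 + 4.7 + 10.1 + 1.5 + 7.1 = 30.6
L_max = max([7.2, 4.7, 10.1, 1.5, 7.1]) = 10.1
S (sum of others) = 30.6 - 10.1 = 20.5
min_reach = max(0, 10.1 - 20.5) = max(0, -10.4) = 0

Answer: 0.0000 30.6000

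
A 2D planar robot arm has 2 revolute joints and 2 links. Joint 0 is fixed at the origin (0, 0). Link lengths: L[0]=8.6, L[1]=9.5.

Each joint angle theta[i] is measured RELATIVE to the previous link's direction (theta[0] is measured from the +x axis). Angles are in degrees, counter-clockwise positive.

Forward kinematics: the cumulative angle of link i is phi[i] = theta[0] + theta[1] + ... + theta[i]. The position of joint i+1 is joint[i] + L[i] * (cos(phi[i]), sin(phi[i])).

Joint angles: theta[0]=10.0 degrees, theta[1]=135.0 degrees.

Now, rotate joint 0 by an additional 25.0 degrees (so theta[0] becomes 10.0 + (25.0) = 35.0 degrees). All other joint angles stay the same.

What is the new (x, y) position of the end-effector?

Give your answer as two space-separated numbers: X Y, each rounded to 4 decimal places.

joint[0] = (0.0000, 0.0000)  (base)
link 0: phi[0] = 35 = 35 deg
  cos(35 deg) = 0.8192, sin(35 deg) = 0.5736
  joint[1] = (0.0000, 0.0000) + 8.6 * (0.8192, 0.5736) = (0.0000 + 7.0447, 0.0000 + 4.9328) = (7.0447, 4.9328)
link 1: phi[1] = 35 + 135 = 170 deg
  cos(170 deg) = -0.9848, sin(170 deg) = 0.1736
  joint[2] = (7.0447, 4.9328) + 9.5 * (-0.9848, 0.1736) = (7.0447 + -9.3557, 4.9328 + 1.6497) = (-2.3110, 6.5824)
End effector: (-2.3110, 6.5824)

Answer: -2.3110 6.5824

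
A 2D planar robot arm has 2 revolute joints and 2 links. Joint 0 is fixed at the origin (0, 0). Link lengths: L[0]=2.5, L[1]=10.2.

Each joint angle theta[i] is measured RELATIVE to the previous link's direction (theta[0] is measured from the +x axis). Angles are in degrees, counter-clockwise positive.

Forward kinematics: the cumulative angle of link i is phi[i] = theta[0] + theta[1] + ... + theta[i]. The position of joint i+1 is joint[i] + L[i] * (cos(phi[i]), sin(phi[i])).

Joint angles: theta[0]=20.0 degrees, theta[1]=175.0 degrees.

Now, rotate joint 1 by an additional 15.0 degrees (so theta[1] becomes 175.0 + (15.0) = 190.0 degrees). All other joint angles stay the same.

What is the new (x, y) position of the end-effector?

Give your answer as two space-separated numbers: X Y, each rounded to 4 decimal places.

Answer: -6.4842 -4.2449

Derivation:
joint[0] = (0.0000, 0.0000)  (base)
link 0: phi[0] = 20 = 20 deg
  cos(20 deg) = 0.9397, sin(20 deg) = 0.3420
  joint[1] = (0.0000, 0.0000) + 2.5 * (0.9397, 0.3420) = (0.0000 + 2.3492, 0.0000 + 0.8551) = (2.3492, 0.8551)
link 1: phi[1] = 20 + 190 = 210 deg
  cos(210 deg) = -0.8660, sin(210 deg) = -0.5000
  joint[2] = (2.3492, 0.8551) + 10.2 * (-0.8660, -0.5000) = (2.3492 + -8.8335, 0.8551 + -5.1000) = (-6.4842, -4.2449)
End effector: (-6.4842, -4.2449)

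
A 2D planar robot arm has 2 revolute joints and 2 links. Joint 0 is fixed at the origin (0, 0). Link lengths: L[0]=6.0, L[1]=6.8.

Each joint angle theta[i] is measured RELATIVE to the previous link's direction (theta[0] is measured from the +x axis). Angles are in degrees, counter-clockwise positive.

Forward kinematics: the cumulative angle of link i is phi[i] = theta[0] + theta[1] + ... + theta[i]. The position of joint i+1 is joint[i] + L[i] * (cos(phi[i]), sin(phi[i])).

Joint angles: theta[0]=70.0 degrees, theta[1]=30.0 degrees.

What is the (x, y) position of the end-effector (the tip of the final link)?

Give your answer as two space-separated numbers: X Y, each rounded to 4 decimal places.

Answer: 0.8713 12.3348

Derivation:
joint[0] = (0.0000, 0.0000)  (base)
link 0: phi[0] = 70 = 70 deg
  cos(70 deg) = 0.3420, sin(70 deg) = 0.9397
  joint[1] = (0.0000, 0.0000) + 6 * (0.3420, 0.9397) = (0.0000 + 2.0521, 0.0000 + 5.6382) = (2.0521, 5.6382)
link 1: phi[1] = 70 + 30 = 100 deg
  cos(100 deg) = -0.1736, sin(100 deg) = 0.9848
  joint[2] = (2.0521, 5.6382) + 6.8 * (-0.1736, 0.9848) = (2.0521 + -1.1808, 5.6382 + 6.6967) = (0.8713, 12.3348)
End effector: (0.8713, 12.3348)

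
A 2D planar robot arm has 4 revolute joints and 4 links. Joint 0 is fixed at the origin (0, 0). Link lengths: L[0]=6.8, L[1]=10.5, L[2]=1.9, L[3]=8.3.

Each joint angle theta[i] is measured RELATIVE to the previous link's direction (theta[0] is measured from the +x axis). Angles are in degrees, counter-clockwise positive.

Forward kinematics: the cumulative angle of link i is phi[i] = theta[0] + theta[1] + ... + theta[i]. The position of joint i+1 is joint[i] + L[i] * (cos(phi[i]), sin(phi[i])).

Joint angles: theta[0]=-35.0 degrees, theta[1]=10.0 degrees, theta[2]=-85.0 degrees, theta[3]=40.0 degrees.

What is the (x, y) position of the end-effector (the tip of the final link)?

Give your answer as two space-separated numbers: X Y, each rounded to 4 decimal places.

Answer: 17.2754 -17.9227

Derivation:
joint[0] = (0.0000, 0.0000)  (base)
link 0: phi[0] = -35 = -35 deg
  cos(-35 deg) = 0.8192, sin(-35 deg) = -0.5736
  joint[1] = (0.0000, 0.0000) + 6.8 * (0.8192, -0.5736) = (0.0000 + 5.5702, 0.0000 + -3.9003) = (5.5702, -3.9003)
link 1: phi[1] = -35 + 10 = -25 deg
  cos(-25 deg) = 0.9063, sin(-25 deg) = -0.4226
  joint[2] = (5.5702, -3.9003) + 10.5 * (0.9063, -0.4226) = (5.5702 + 9.5162, -3.9003 + -4.4375) = (15.0865, -8.3378)
link 2: phi[2] = -35 + 10 + -85 = -110 deg
  cos(-110 deg) = -0.3420, sin(-110 deg) = -0.9397
  joint[3] = (15.0865, -8.3378) + 1.9 * (-0.3420, -0.9397) = (15.0865 + -0.6498, -8.3378 + -1.7854) = (14.4366, -10.1232)
link 3: phi[3] = -35 + 10 + -85 + 40 = -70 deg
  cos(-70 deg) = 0.3420, sin(-70 deg) = -0.9397
  joint[4] = (14.4366, -10.1232) + 8.3 * (0.3420, -0.9397) = (14.4366 + 2.8388, -10.1232 + -7.7994) = (17.2754, -17.9227)
End effector: (17.2754, -17.9227)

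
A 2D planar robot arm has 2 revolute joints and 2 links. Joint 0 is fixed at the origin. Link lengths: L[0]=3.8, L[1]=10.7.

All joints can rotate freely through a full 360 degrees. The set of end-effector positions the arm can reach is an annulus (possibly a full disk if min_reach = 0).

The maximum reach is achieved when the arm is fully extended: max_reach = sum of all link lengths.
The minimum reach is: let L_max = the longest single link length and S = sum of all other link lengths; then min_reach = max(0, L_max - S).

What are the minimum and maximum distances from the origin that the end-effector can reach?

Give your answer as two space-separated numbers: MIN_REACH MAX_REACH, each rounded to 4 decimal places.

Answer: 6.9000 14.5000

Derivation:
Link lengths: [3.8, 10.7]
max_reach = 3.8 + 10.7 = 14.5
L_max = max([3.8, 10.7]) = 10.7
S (sum of others) = 14.5 - 10.7 = 3.8
min_reach = max(0, 10.7 - 3.8) = max(0, 6.9) = 6.9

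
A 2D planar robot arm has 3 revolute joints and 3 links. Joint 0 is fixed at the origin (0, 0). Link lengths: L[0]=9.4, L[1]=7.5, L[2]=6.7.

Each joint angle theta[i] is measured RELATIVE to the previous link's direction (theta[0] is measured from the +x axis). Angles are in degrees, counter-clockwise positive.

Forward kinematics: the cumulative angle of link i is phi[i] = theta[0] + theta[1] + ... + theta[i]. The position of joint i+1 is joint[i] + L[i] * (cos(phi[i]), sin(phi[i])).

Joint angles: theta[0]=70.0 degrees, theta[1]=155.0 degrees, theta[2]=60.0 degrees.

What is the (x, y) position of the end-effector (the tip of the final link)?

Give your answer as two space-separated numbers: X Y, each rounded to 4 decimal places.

Answer: -0.3542 -2.9419

Derivation:
joint[0] = (0.0000, 0.0000)  (base)
link 0: phi[0] = 70 = 70 deg
  cos(70 deg) = 0.3420, sin(70 deg) = 0.9397
  joint[1] = (0.0000, 0.0000) + 9.4 * (0.3420, 0.9397) = (0.0000 + 3.2150, 0.0000 + 8.8331) = (3.2150, 8.8331)
link 1: phi[1] = 70 + 155 = 225 deg
  cos(225 deg) = -0.7071, sin(225 deg) = -0.7071
  joint[2] = (3.2150, 8.8331) + 7.5 * (-0.7071, -0.7071) = (3.2150 + -5.3033, 8.8331 + -5.3033) = (-2.0883, 3.5298)
link 2: phi[2] = 70 + 155 + 60 = 285 deg
  cos(285 deg) = 0.2588, sin(285 deg) = -0.9659
  joint[3] = (-2.0883, 3.5298) + 6.7 * (0.2588, -0.9659) = (-2.0883 + 1.7341, 3.5298 + -6.4717) = (-0.3542, -2.9419)
End effector: (-0.3542, -2.9419)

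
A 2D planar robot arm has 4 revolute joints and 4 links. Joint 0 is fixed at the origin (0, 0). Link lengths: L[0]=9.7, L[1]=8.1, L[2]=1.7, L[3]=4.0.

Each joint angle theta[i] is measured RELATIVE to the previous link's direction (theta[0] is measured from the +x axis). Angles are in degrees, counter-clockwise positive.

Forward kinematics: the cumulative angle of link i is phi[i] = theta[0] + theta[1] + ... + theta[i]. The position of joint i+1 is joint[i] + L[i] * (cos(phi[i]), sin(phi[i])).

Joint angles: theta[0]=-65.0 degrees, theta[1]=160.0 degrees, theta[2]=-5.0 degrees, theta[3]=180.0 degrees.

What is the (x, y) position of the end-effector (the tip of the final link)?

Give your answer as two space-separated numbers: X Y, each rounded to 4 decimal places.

joint[0] = (0.0000, 0.0000)  (base)
link 0: phi[0] = -65 = -65 deg
  cos(-65 deg) = 0.4226, sin(-65 deg) = -0.9063
  joint[1] = (0.0000, 0.0000) + 9.7 * (0.4226, -0.9063) = (0.0000 + 4.0994, 0.0000 + -8.7912) = (4.0994, -8.7912)
link 1: phi[1] = -65 + 160 = 95 deg
  cos(95 deg) = -0.0872, sin(95 deg) = 0.9962
  joint[2] = (4.0994, -8.7912) + 8.1 * (-0.0872, 0.9962) = (4.0994 + -0.7060, -8.7912 + 8.0692) = (3.3934, -0.7220)
link 2: phi[2] = -65 + 160 + -5 = 90 deg
  cos(90 deg) = 0.0000, sin(90 deg) = 1.0000
  joint[3] = (3.3934, -0.7220) + 1.7 * (0.0000, 1.0000) = (3.3934 + 0.0000, -0.7220 + 1.7000) = (3.3934, 0.9780)
link 3: phi[3] = -65 + 160 + -5 + 180 = 270 deg
  cos(270 deg) = -0.0000, sin(270 deg) = -1.0000
  joint[4] = (3.3934, 0.9780) + 4 * (-0.0000, -1.0000) = (3.3934 + -0.0000, 0.9780 + -4.0000) = (3.3934, -3.0220)
End effector: (3.3934, -3.0220)

Answer: 3.3934 -3.0220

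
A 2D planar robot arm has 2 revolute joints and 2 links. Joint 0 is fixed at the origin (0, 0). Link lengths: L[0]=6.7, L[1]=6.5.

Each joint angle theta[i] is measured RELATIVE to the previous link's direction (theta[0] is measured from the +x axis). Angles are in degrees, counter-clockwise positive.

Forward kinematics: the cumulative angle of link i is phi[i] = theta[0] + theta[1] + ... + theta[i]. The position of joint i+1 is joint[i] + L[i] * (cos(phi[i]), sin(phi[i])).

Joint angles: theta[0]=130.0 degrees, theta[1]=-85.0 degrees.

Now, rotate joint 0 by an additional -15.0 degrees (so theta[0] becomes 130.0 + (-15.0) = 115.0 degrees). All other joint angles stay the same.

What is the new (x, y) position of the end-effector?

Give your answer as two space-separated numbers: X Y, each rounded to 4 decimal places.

joint[0] = (0.0000, 0.0000)  (base)
link 0: phi[0] = 115 = 115 deg
  cos(115 deg) = -0.4226, sin(115 deg) = 0.9063
  joint[1] = (0.0000, 0.0000) + 6.7 * (-0.4226, 0.9063) = (0.0000 + -2.8315, 0.0000 + 6.0723) = (-2.8315, 6.0723)
link 1: phi[1] = 115 + -85 = 30 deg
  cos(30 deg) = 0.8660, sin(30 deg) = 0.5000
  joint[2] = (-2.8315, 6.0723) + 6.5 * (0.8660, 0.5000) = (-2.8315 + 5.6292, 6.0723 + 3.2500) = (2.7976, 9.3223)
End effector: (2.7976, 9.3223)

Answer: 2.7976 9.3223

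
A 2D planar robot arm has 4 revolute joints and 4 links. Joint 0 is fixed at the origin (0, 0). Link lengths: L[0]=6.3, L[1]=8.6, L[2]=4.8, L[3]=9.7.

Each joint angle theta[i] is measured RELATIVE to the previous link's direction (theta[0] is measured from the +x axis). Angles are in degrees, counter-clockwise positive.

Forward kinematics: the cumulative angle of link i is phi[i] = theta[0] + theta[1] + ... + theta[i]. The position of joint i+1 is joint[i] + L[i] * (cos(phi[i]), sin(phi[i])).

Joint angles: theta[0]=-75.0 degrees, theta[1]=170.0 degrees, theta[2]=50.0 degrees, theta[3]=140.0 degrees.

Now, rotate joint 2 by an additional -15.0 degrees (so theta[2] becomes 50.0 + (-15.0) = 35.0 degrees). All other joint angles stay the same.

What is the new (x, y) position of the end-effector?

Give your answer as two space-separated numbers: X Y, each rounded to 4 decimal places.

Answer: -2.2044 -3.5410

Derivation:
joint[0] = (0.0000, 0.0000)  (base)
link 0: phi[0] = -75 = -75 deg
  cos(-75 deg) = 0.2588, sin(-75 deg) = -0.9659
  joint[1] = (0.0000, 0.0000) + 6.3 * (0.2588, -0.9659) = (0.0000 + 1.6306, 0.0000 + -6.0853) = (1.6306, -6.0853)
link 1: phi[1] = -75 + 170 = 95 deg
  cos(95 deg) = -0.0872, sin(95 deg) = 0.9962
  joint[2] = (1.6306, -6.0853) + 8.6 * (-0.0872, 0.9962) = (1.6306 + -0.7495, -6.0853 + 8.5673) = (0.8810, 2.4819)
link 2: phi[2] = -75 + 170 + 35 = 130 deg
  cos(130 deg) = -0.6428, sin(130 deg) = 0.7660
  joint[3] = (0.8810, 2.4819) + 4.8 * (-0.6428, 0.7660) = (0.8810 + -3.0854, 2.4819 + 3.6770) = (-2.2044, 6.1590)
link 3: phi[3] = -75 + 170 + 35 + 140 = 270 deg
  cos(270 deg) = -0.0000, sin(270 deg) = -1.0000
  joint[4] = (-2.2044, 6.1590) + 9.7 * (-0.0000, -1.0000) = (-2.2044 + -0.0000, 6.1590 + -9.7000) = (-2.2044, -3.5410)
End effector: (-2.2044, -3.5410)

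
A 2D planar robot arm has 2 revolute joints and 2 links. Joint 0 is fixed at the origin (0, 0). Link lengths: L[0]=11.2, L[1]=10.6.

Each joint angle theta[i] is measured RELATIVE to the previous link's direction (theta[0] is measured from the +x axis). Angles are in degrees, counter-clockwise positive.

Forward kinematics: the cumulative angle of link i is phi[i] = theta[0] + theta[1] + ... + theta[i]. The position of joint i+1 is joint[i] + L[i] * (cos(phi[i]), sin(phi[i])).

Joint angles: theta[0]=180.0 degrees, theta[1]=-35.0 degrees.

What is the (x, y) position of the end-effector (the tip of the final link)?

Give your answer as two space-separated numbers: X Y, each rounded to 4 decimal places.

Answer: -19.8830 6.0799

Derivation:
joint[0] = (0.0000, 0.0000)  (base)
link 0: phi[0] = 180 = 180 deg
  cos(180 deg) = -1.0000, sin(180 deg) = 0.0000
  joint[1] = (0.0000, 0.0000) + 11.2 * (-1.0000, 0.0000) = (0.0000 + -11.2000, 0.0000 + 0.0000) = (-11.2000, 0.0000)
link 1: phi[1] = 180 + -35 = 145 deg
  cos(145 deg) = -0.8192, sin(145 deg) = 0.5736
  joint[2] = (-11.2000, 0.0000) + 10.6 * (-0.8192, 0.5736) = (-11.2000 + -8.6830, 0.0000 + 6.0799) = (-19.8830, 6.0799)
End effector: (-19.8830, 6.0799)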